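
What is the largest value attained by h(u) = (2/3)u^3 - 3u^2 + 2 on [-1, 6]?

The derivative is 2u^2 - 6u, which vanishes at u = 0 and u = 3.
Compare values at every candidate in [-1, 6]: h(-1) = -5/3, h(0) = 2, h(3) = -7, h(6) = 38.
So the maximum is h(6) = 38.

38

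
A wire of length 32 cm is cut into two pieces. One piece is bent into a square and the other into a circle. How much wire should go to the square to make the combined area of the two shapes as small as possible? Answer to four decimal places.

17.9232

Let x be the length used for the square. Square side x/4; circle radius (32−x)/(2π).
A(x) = (x/4)² + π·((32−x)/(2π))² = x²/16 + (32−x)²/(4π) for 0 ≤ x ≤ 32. A'(x) = x/8 − (32−x)/(2π) = 0 gives x = 4·32/(π+4) ≈ 17.9232.
A'' = 1/8 + 1/(2π) > 0, so this gives the minimum combined area; x ≈ 17.9232 cm to the square.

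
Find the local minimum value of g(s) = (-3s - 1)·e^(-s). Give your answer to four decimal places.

-1.5403

By the product rule, g'(s) = (3s - 2)·e^(-s). Since e^(-s) > 0, the only critical point is s = 2/3.
g''(2/3) has the same sign as 3 > 0, so this is a local minimum.
g(2/3) = (-3)·e^(-2/3) ≈ -1.5403.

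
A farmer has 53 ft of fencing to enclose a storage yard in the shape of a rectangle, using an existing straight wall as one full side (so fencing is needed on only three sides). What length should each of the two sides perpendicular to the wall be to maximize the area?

53/4

Let the sides perpendicular to the wall have length x and the parallel side y, so 2x + y = 53 and the area is A = xy = x(53 − 2x).
A'(x) = 53 − 4x = 0 gives x = 53/4, and A''(x) = −4 < 0 confirms a maximum.
Then y = 53 − 2·53/4 = 53/2 and A = 2809/8.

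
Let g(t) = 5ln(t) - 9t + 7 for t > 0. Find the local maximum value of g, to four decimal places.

g'(t) = 5/t − 9 = 0 gives t = 5/9.
g''(t) = -5/t², which is negative for t > 0, so this is a local maximum.
g(5/9) = 5·ln(5/9) - 5 + 7 ≈ -0.9389.

-0.9389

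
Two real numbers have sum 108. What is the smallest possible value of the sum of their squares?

5832

With a + b = 108, a^2 + b^2 = a^2 + (108 − a)^2.
The derivative 2a − 2(108 − a) = 4a − 216 vanishes at a = 54; second derivative 4 > 0, a minimum.
The minimum is 2·(54)^2 = 5832.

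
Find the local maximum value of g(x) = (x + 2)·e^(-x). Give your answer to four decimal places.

Differentiating with the product rule gives g'(x) = (-x - 1)·e^(-x). Since e^(-x) > 0, the only critical point is x = -1.
g''(-1) has the same sign as -1 < 0, so this is a local maximum.
g(-1) = (1)·e^(1) ≈ 2.7183.

2.7183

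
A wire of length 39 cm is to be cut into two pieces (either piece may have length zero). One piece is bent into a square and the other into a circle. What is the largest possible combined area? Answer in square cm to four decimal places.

121.0373

Let x be the length used for the square. Square side x/4; circle radius (39−x)/(2π).
A(x) = (x/4)² + π·((39−x)/(2π))² = x²/16 + (39−x)²/(4π) for 0 ≤ x ≤ 39. A'(x) = x/8 − (39−x)/(2π) = 0 gives x = 4·39/(π+4) ≈ 21.8439.
A'' > 0, so the interior critical point is a minimum; the maximum is at an endpoint. A(0) = 121.0373 and A(39) = 95.0625, so the largest area is 121.0373.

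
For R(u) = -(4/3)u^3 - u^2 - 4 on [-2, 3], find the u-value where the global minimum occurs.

3

The derivative is -4u^2 - 2u, which vanishes at u = -1/2 and u = 0.
Compare values at every candidate in [-2, 3]: R(-2) = 8/3; R(-1/2) = -49/12; R(0) = -4; R(3) = -49.
Hence the absolute minimum is -49 at u = 3.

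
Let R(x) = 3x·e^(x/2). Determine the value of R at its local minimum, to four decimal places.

R'(x) = 3·e^(x/2) + (3x)·(1/2)·e^(x/2) = ((3/2)x + 3)·e^(x/2). Since e^(x/2) > 0, the only critical point is x = -2.
R''(-2) has the same sign as 3/2 > 0, so this is a local minimum.
R(-2) = (-6)·e^(-1) ≈ -2.2073.

-2.2073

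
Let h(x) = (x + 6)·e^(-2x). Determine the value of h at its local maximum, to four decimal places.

29937.0709

h'(x) = 1·e^(-2x) + (x + 6)·(-2)·e^(-2x) = (-2x - 11)·e^(-2x). Since e^(-2x) > 0, the only critical point is x = -11/2.
h''(-11/2) has the same sign as -2 < 0, so this is a local maximum.
h(-11/2) = (1/2)·e^(11) ≈ 29937.0709.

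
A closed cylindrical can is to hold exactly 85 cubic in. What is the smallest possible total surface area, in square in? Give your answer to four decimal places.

With radius r and height h, πr²h = 85 so h = 85/(πr²), and S(r) = 2πr² + 2πrh = 2πr² + 2·85/r.
S'(r) = 4πr − 2·85/r² = 0 ⇒ r³ = 85/(2π), so r ≈ 2.3828 and h = 2r ≈ 4.7655.
S''(r) = 4π + 4·85/r³ > 0, so this is the minimum; S ≈ 107.0189.

107.0189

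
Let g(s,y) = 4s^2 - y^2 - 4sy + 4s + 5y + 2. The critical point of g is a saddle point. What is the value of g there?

57/8

∂g/∂s = 8s - 4y + 4 = 0 and ∂g/∂y = -4s - 2y + 5 = 0, so (s, y) = (3/8, 7/4).
The Hessian has g_{ss} = 8, g_{yy} = -2, g_{sy} = -4, giving D = -32 < 0, so the point is a saddle point.
g(3/8, 7/4) = 57/8.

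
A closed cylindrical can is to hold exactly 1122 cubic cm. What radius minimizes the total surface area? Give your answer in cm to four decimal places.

With radius r and height h, πr²h = 1122 so h = 1122/(πr²), and S(r) = 2πr² + 2πrh = 2πr² + 2·1122/r.
S'(r) = 4πr − 2·1122/r² = 0 ⇒ r³ = 1122/(2π), so r ≈ 5.6312 and h = 2r ≈ 11.2625.
S''(r) = 4π + 4·1122/r³ > 0, so this is the minimum; S ≈ 597.7365.

5.6312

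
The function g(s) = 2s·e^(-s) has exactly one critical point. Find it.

g'(s) = 2·e^(-s) + (2s)·(-1)·e^(-s) = (-2s + 2)·e^(-s). Since e^(-s) > 0, the only critical point is s = 1.
g''(1) has the same sign as -2 < 0, so this is a local maximum.
g(1) = (2)·e^(-1) ≈ 0.7358.

1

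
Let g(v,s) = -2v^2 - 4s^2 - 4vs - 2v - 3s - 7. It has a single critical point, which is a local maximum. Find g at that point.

-51/8

∂g/∂v = -4v - 4s - 2 = 0 and ∂g/∂s = -4v - 8s - 3 = 0, so (v, s) = (-1/4, -1/4).
The Hessian has g_{vv} = -4, g_{ss} = -8, g_{vs} = -4, giving D = 16 > 0 with g_{vv} < 0, so the point is a local maximum.
g(-1/4, -1/4) = -51/8.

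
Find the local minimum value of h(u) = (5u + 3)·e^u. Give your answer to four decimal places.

h'(u) = 5·e^u + (5u + 3)·1·e^u = (5u + 8)·e^u. Since e^u > 0, the only critical point is u = -8/5.
h''(-8/5) has the same sign as 5 > 0, so this is a local minimum.
h(-8/5) = (-5)·e^(-8/5) ≈ -1.0095.

-1.0095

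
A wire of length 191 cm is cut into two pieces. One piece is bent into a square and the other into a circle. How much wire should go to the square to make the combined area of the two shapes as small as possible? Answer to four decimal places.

106.9789

Let x be the length used for the square. Square side x/4; circle radius (191−x)/(2π).
A(x) = (x/4)² + π·((191−x)/(2π))² = x²/16 + (191−x)²/(4π) for 0 ≤ x ≤ 191. A'(x) = x/8 − (191−x)/(2π) = 0 gives x = 4·191/(π+4) ≈ 106.9789.
A'' = 1/8 + 1/(2π) > 0, so this gives the minimum combined area; x ≈ 106.9789 cm to the square.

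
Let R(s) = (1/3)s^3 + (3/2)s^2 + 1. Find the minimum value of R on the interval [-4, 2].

The derivative is s^2 + 3s, which vanishes at s = -3 and s = 0.
Candidates: R(-4) = 11/3,  R(-3) = 11/2,  R(0) = 1,  R(2) = 29/3.
So the minimum is R(0) = 1.

1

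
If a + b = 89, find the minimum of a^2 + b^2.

With a + b = 89, a^2 + b^2 = a^2 + (89 − a)^2.
The derivative 2a − 2(89 − a) = 4a − 178 vanishes at a = 89/2; second derivative 4 > 0, a minimum.
The minimum is 2·(89/2)^2 = 7921/2.

7921/2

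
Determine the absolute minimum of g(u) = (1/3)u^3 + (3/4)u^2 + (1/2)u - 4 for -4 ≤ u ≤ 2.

Differentiating, g'(u) = u^2 + (3/2)u + 1/2; which vanishes at u = -1 and u = -1/2.
Candidates: g(-4) = -46/3; g(-1) = -49/12; g(-1/2) = -197/48; g(2) = 8/3.
The minimum over the interval is -46/3, attained at u = -4.

-46/3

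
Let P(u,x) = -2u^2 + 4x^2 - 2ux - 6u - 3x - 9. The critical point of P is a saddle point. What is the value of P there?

-9/2

∂P/∂u = -4u - 2x - 6 = 0 and ∂P/∂x = -2u + 8x - 3 = 0, so (u, x) = (-3/2, 0).
The Hessian has P_{uu} = -4, P_{xx} = 8, P_{ux} = -2, giving D = -36 < 0, so the point is a saddle point.
P(-3/2, 0) = -9/2.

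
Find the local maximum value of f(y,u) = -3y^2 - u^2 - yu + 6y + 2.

58/11

∂f/∂y = -6y - u + 6 = 0 and ∂f/∂u = -y - 2u = 0, so (y, u) = (12/11, -6/11).
The Hessian has f_{yy} = -6, f_{uu} = -2, f_{yu} = -1, giving D = 11 > 0 with f_{yy} < 0, so the point is a local maximum.
f(12/11, -6/11) = 58/11.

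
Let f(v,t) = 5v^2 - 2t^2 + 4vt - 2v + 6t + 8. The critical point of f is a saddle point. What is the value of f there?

∂f/∂v = 10v + 4t - 2 = 0 and ∂f/∂t = 4v - 4t + 6 = 0, so (v, t) = (-2/7, 17/14).
The Hessian has f_{vv} = 10, f_{tt} = -4, f_{vt} = 4, giving D = -56 < 0, so the point is a saddle point.
f(-2/7, 17/14) = 167/14.

167/14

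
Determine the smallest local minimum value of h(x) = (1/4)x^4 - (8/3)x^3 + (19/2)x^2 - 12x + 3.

-23/12

h'(x) = x^3 - 8x^2 + 19x - 12. Setting h'(x) = 0 gives x ∈ {1, 3, 4}.
Since h''(x) = 3x^2 - 16x + 19, we get h''(1) = 6 > 0 ⇒ local minimum; h''(3) = -2 < 0 ⇒ local maximum; h''(4) = 3 > 0 ⇒ local minimum.
The smallest local minimum is h(1) = -23/12.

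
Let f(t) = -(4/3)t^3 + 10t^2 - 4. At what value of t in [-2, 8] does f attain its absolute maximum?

5

f'(t) = -4t^2 + 20t, which vanishes at t = 0 and t = 5.
Candidates: f(-2) = 140/3; f(0) = -4; f(5) = 238/3; f(8) = -140/3.
The maximum over the interval is 238/3, attained at t = 5.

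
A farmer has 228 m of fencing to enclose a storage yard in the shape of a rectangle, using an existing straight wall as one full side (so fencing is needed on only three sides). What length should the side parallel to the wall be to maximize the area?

Let the sides perpendicular to the wall have length x and the parallel side y, so 2x + y = 228 and the area is A = xy = x(228 − 2x).
A'(x) = 228 − 4x = 0 gives x = 57, and A''(x) = −4 < 0 confirms a maximum.
Then y = 228 − 2·57 = 114 and A = 6498.

114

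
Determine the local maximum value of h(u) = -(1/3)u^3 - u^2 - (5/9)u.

h'(u) = -u^2 - 2u - 5/9. Setting h'(u) = 0 gives u ∈ {-5/3, -1/3}.
Second-derivative test with h''(u) = -2u - 2: h''(-5/3) = 4/3 > 0 ⇒ local minimum; h''(-1/3) = -4/3 < 0 ⇒ local maximum.
The local maximum is h(-1/3) = 7/81.

7/81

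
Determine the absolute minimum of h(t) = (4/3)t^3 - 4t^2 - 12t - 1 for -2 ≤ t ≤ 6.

-37

h'(t) = 4t^2 - 8t - 12, which vanishes at t = -1 and t = 3.
Evaluating at the critical points and endpoints: h(-2) = -11/3,  h(-1) = 17/3,  h(3) = -37,  h(6) = 71.
So the minimum is h(3) = -37.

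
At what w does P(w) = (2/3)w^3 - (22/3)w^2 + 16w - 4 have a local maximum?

4/3

P'(w) = 2w^2 - (44/3)w + 16 = 0 at w = 4/3, 6.
Since P''(w) = 4w - 44/3, we get P''(4/3) = -28/3 < 0 ⇒ local maximum; P''(6) = 28/3 > 0 ⇒ local minimum.
The local maximum is P(4/3) = 476/81.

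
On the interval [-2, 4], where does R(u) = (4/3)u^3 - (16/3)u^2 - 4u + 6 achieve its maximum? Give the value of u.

-1/3

The derivative is 4u^2 - (32/3)u - 4, which vanishes at u = -1/3 and u = 3.
Compare values at every candidate in [-2, 4]: R(-2) = -18; R(-1/3) = 542/81; R(3) = -18; R(4) = -10.
The maximum over the interval is 542/81, attained at u = -1/3.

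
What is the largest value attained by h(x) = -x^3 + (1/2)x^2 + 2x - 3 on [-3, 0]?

45/2

The derivative is -3x^2 + x + 2, whose only zero in [-3, 0] is x = -2/3.
Evaluating at the critical points and endpoints: h(-3) = 45/2,  h(-2/3) = -103/27,  h(0) = -3.
The maximum over the interval is 45/2, attained at x = -3.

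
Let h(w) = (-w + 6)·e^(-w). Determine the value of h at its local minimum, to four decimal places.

-0.0009

Differentiating with the product rule gives h'(w) = (w - 7)·e^(-w). Since e^(-w) > 0, the only critical point is w = 7.
h''(7) has the same sign as 1 > 0, so this is a local minimum.
h(7) = (-1)·e^(-7) ≈ -0.0009.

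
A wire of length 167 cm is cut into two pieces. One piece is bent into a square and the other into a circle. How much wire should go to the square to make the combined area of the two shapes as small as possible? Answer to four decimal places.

Let x be the length used for the square. Square side x/4; circle radius (167−x)/(2π).
A(x) = (x/4)² + π·((167−x)/(2π))² = x²/16 + (167−x)²/(4π) for 0 ≤ x ≤ 167. A'(x) = x/8 − (167−x)/(2π) = 0 gives x = 4·167/(π+4) ≈ 93.5366.
A'' = 1/8 + 1/(2π) > 0, so this gives the minimum combined area; x ≈ 93.5366 cm to the square.

93.5366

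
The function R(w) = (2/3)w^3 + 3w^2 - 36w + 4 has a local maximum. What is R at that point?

R'(w) = 2w^2 + 6w - 36. Setting R'(w) = 0 gives w ∈ {-6, 3}.
R''(w) = 4w + 6. R''(-6) = -18 < 0 ⇒ local maximum; R''(3) = 18 > 0 ⇒ local minimum.
So the local maximum value is R(-6) = 184.

184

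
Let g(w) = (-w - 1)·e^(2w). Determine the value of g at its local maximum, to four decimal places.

0.0249

g'(w) = (-1)·e^(2w) + (-w - 1)·2·e^(2w) = (-2w - 3)·e^(2w). Since e^(2w) > 0, the only critical point is w = -3/2.
g''(-3/2) has the same sign as -2 < 0, so this is a local maximum.
g(-3/2) = (1/2)·e^(-3) ≈ 0.0249.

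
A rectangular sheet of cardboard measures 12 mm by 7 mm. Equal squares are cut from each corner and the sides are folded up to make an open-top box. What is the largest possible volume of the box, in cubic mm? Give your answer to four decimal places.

54.1109

With cut size x, the volume is V(x) = x(12 − 2x)(7 − 2x) for 0 < x < 3.5.
V'(x) = 12x^2 − 76x + 84. Setting V'(x) = 0 gives x ≈ 1.4266 (the root in (0, 3.5)).
V''(x) = 24x − 76 is negative there, so this is the maximum; V ≈ 54.1109.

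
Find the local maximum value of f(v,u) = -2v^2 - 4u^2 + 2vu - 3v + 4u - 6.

-31/7

∂f/∂v = -4v + 2u - 3 = 0 and ∂f/∂u = 2v - 8u + 4 = 0, so (v, u) = (-4/7, 5/14).
The Hessian has f_{vv} = -4, f_{uu} = -8, f_{vu} = 2, giving D = 28 > 0 with f_{vv} < 0, so the point is a local maximum.
f(-4/7, 5/14) = -31/7.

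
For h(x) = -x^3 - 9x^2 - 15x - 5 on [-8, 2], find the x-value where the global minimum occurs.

2

h'(x) = -3x^2 - 18x - 15, which vanishes at x = -5 and x = -1.
Candidates: h(-8) = 51; h(-5) = -30; h(-1) = 2; h(2) = -79.
The minimum over the interval is -79, attained at x = 2.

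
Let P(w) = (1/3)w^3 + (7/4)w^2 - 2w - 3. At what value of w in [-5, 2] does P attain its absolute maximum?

-4

The derivative is w^2 + (7/2)w - 2, which vanishes at w = -4 and w = 1/2.
Candidates: P(-5) = 109/12; P(-4) = 35/3; P(1/2) = -169/48; P(2) = 8/3.
Hence the absolute maximum is 35/3 at w = -4.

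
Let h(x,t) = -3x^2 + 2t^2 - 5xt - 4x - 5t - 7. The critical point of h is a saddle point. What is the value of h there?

-286/49

∂h/∂x = -6x - 5t - 4 = 0 and ∂h/∂t = -5x + 4t - 5 = 0, so (x, t) = (-41/49, 10/49).
The Hessian has h_{xx} = -6, h_{tt} = 4, h_{xt} = -5, giving D = -49 < 0, so the point is a saddle point.
h(-41/49, 10/49) = -286/49.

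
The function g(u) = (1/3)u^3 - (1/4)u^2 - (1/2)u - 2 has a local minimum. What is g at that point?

g'(u) = u^2 - (1/2)u - 1/2 = 0 at u = -1/2, 1.
Since g''(u) = 2u - 1/2, we get g''(-1/2) = -3/2 < 0 ⇒ local maximum; g''(1) = 3/2 > 0 ⇒ local minimum.
So the local minimum value is g(1) = -29/12.

-29/12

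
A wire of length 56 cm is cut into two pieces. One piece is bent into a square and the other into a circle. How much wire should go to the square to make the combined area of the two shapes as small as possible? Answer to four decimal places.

Let x be the length used for the square. Square side x/4; circle radius (56−x)/(2π).
A(x) = (x/4)² + π·((56−x)/(2π))² = x²/16 + (56−x)²/(4π) for 0 ≤ x ≤ 56. A'(x) = x/8 − (56−x)/(2π) = 0 gives x = 4·56/(π+4) ≈ 31.3656.
A'' = 1/8 + 1/(2π) > 0, so this gives the minimum combined area; x ≈ 31.3656 cm to the square.

31.3656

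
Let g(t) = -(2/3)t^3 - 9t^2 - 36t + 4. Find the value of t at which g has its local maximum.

g'(t) = -2t^2 - 18t - 36 = 0 at t = -6, -3.
g''(t) = -4t - 18. g''(-6) = 6 > 0 ⇒ local minimum; g''(-3) = -6 < 0 ⇒ local maximum.
So the local maximum value is g(-3) = 49.

-3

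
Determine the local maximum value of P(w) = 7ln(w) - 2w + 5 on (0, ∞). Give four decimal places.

6.7693

P'(w) = 7/w − 2 = 0 gives w = 7/2.
P''(w) = -7/w², which is negative for w > 0, so this is a local maximum.
P(7/2) = 7·ln(7/2) - 7 + 5 ≈ 6.7693.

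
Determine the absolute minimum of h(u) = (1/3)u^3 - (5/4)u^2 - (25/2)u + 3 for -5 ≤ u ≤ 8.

-589/12

The derivative is u^2 - (5/2)u - 25/2, which vanishes at u = -5/2 and u = 5.
Compare values at every candidate in [-5, 8]: h(-5) = -89/12,  h(-5/2) = 1019/48,  h(5) = -589/12,  h(8) = -19/3.
Hence the absolute minimum is -589/12 at u = 5.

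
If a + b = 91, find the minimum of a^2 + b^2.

8281/2

With a + b = 91, a^2 + b^2 = a^2 + (91 − a)^2.
The derivative 2a − 2(91 − a) = 4a − 182 vanishes at a = 91/2; second derivative 4 > 0, a minimum.
The minimum is 2·(91/2)^2 = 8281/2.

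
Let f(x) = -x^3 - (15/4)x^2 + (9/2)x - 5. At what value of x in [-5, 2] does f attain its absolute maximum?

-5

f'(x) = -3x^2 - (15/2)x + 9/2, which vanishes at x = -3 and x = 1/2.
Evaluating at the critical points and endpoints: f(-5) = 15/4; f(-3) = -101/4; f(1/2) = -61/16; f(2) = -19.
The maximum over the interval is 15/4, attained at x = -5.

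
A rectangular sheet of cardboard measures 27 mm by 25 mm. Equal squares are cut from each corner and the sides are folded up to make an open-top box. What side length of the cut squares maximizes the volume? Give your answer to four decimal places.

With cut size x, the volume is V(x) = x(27 − 2x)(25 − 2x) for 0 < x < 12.5.
V'(x) = 12x^2 − 208x + 675. Setting V'(x) = 0 gives x ≈ 4.3237 (the root in (0, 12.5)).
V''(x) = 24x − 208 is negative there, so this is the maximum; V ≈ 1297.5974.

4.3237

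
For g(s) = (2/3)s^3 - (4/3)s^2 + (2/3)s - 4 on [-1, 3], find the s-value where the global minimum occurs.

-1

The derivative is 2s^2 - (8/3)s + 2/3, which vanishes at s = 1/3 and s = 1.
Evaluating at the critical points and endpoints: g(-1) = -20/3,  g(1/3) = -316/81,  g(1) = -4,  g(3) = 4.
The minimum over the interval is -20/3, attained at s = -1.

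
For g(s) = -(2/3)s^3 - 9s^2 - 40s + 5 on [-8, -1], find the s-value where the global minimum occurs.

-1

The derivative is -2s^2 - 18s - 40, which vanishes at s = -5 and s = -4.
Evaluating at the critical points and endpoints: g(-8) = 271/3, g(-5) = 190/3, g(-4) = 191/3, g(-1) = 110/3.
So the minimum is g(-1) = 110/3.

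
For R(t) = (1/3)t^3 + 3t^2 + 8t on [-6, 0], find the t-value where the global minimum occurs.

-6

The derivative is t^2 + 6t + 8, which vanishes at t = -4 and t = -2.
Evaluating at the critical points and endpoints: R(-6) = -12, R(-4) = -16/3, R(-2) = -20/3, R(0) = 0.
Hence the absolute minimum is -12 at t = -6.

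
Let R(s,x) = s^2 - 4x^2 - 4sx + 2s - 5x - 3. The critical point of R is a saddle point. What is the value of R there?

∂R/∂s = 2s - 4x + 2 = 0 and ∂R/∂x = -4s - 8x - 5 = 0, so (s, x) = (-9/8, -1/16).
The Hessian has R_{ss} = 2, R_{xx} = -8, R_{sx} = -4, giving D = -32 < 0, so the point is a saddle point.
R(-9/8, -1/16) = -127/32.

-127/32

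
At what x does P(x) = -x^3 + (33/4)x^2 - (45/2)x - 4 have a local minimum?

5/2

P'(x) = -3x^2 + (33/2)x - 45/2 = 0 at x = 5/2, 3.
Since P''(x) = -6x + 33/2, we get P''(5/2) = 3/2 > 0 ⇒ local minimum; P''(3) = -3/2 < 0 ⇒ local maximum.
Thus P has its local minimum at x = 5/2, with value -389/16.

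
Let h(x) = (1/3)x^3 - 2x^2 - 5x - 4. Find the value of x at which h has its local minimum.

h'(x) = x^2 - 4x - 5. Setting h'(x) = 0 gives x ∈ {-1, 5}.
Since h''(x) = 2x - 4, we get h''(-1) = -6 < 0 ⇒ local maximum; h''(5) = 6 > 0 ⇒ local minimum.
The local minimum is h(5) = -112/3.

5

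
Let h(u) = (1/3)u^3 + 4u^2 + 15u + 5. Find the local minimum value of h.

h'(u) = u^2 + 8u + 15 = 0 at u = -5, -3.
h''(u) = 2u + 8. h''(-5) = -2 < 0 ⇒ local maximum; h''(-3) = 2 > 0 ⇒ local minimum.
Thus h has its local minimum at u = -3, with value -13.

-13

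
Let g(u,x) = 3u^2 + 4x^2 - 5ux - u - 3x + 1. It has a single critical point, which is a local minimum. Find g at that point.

-1

∂g/∂u = 6u - 5x - 1 = 0 and ∂g/∂x = -5u + 8x - 3 = 0, so (u, x) = (1, 1).
The Hessian has g_{uu} = 6, g_{xx} = 8, g_{ux} = -5, giving D = 23 > 0 with g_{uu} > 0, so the point is a local minimum.
g(1, 1) = -1.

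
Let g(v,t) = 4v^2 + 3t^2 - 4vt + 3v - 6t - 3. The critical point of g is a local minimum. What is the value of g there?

∂g/∂v = 8v - 4t + 3 = 0 and ∂g/∂t = -4v + 6t - 6 = 0, so (v, t) = (3/16, 9/8).
The Hessian has g_{vv} = 8, g_{tt} = 6, g_{vt} = -4, giving D = 32 > 0 with g_{vv} > 0, so the point is a local minimum.
g(3/16, 9/8) = -195/32.

-195/32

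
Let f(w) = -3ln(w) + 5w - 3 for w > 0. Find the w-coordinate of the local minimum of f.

f'(w) = -3/w + 5 = 0 gives w = 3/5.
f''(w) = 3/w², which is positive for w > 0, so this is a local minimum.
f(3/5) = -3·ln(3/5) + 3 - 3 ≈ 1.5325.

3/5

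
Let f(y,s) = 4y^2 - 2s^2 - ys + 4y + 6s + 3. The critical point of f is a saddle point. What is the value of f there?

235/33

∂f/∂y = 8y - s + 4 = 0 and ∂f/∂s = -y - 4s + 6 = 0, so (y, s) = (-10/33, 52/33).
The Hessian has f_{yy} = 8, f_{ss} = -4, f_{ys} = -1, giving D = -33 < 0, so the point is a saddle point.
f(-10/33, 52/33) = 235/33.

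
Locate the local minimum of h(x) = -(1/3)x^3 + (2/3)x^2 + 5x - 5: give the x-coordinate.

-5/3

h'(x) = -x^2 + (4/3)x + 5 = 0 at x = -5/3, 3.
h''(x) = -2x + 4/3. h''(-5/3) = 14/3 > 0 ⇒ local minimum; h''(3) = -14/3 < 0 ⇒ local maximum.
So the local minimum value is h(-5/3) = -805/81.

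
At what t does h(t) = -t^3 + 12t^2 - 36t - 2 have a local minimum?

h'(t) = -3t^2 + 24t - 36. Setting h'(t) = 0 gives t ∈ {2, 6}.
Second-derivative test with h''(t) = -6t + 24: h''(2) = 12 > 0 ⇒ local minimum; h''(6) = -12 < 0 ⇒ local maximum.
So the local minimum value is h(2) = -34.

2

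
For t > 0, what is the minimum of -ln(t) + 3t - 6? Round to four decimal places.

-3.9014

g'(t) = -1/t + 3 = 0 gives t = 1/3.
g''(t) = 1/t², which is positive for t > 0, so this is a local minimum.
g(1/3) = -1·ln(1/3) + 1 - 6 ≈ -3.9014.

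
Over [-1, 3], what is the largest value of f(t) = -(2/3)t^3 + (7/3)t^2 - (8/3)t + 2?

The derivative is -2t^2 + (14/3)t - 8/3, which vanishes at t = 1 and t = 4/3.
Evaluating at the critical points and endpoints: f(-1) = 23/3, f(1) = 1, f(4/3) = 82/81, f(3) = -3.
So the maximum is f(-1) = 23/3.

23/3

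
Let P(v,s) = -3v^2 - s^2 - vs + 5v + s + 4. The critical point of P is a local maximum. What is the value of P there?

67/11

∂P/∂v = -6v - s + 5 = 0 and ∂P/∂s = -v - 2s + 1 = 0, so (v, s) = (9/11, 1/11).
The Hessian has P_{vv} = -6, P_{ss} = -2, P_{vs} = -1, giving D = 11 > 0 with P_{vv} < 0, so the point is a local maximum.
P(9/11, 1/11) = 67/11.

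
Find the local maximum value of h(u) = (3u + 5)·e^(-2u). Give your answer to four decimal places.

15.4684

h'(u) = 3·e^(-2u) + (3u + 5)·(-2)·e^(-2u) = (-6u - 7)·e^(-2u). Since e^(-2u) > 0, the only critical point is u = -7/6.
h''(-7/6) has the same sign as -6 < 0, so this is a local maximum.
h(-7/6) = (3/2)·e^(7/3) ≈ 15.4684.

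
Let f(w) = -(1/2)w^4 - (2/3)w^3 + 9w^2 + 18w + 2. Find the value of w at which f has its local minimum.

-1

f'(w) = -2w^3 - 2w^2 + 18w + 18 = 0 at w = -3, -1, 3.
f''(w) = -6w^2 - 4w + 18. f''(-3) = -24 < 0 ⇒ local maximum; f''(-1) = 16 > 0 ⇒ local minimum; f''(3) = -48 < 0 ⇒ local maximum.
So the local minimum value is f(-1) = -41/6.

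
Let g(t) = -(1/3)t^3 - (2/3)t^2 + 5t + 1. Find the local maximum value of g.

g'(t) = -t^2 - (4/3)t + 5 = 0 at t = -3, 5/3.
Since g''(t) = -2t - 4/3, we get g''(-3) = 14/3 > 0 ⇒ local minimum; g''(5/3) = -14/3 < 0 ⇒ local maximum.
Thus g has its local maximum at t = 5/3, with value 481/81.

481/81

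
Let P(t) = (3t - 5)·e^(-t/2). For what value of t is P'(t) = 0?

11/3

P'(t) = 3·e^(-t/2) + (3t - 5)·(-1/2)·e^(-t/2) = (-(3/2)t + 11/2)·e^(-t/2). Since e^(-t/2) > 0, the only critical point is t = 11/3.
P''(11/3) has the same sign as -3/2 < 0, so this is a local maximum.
P(11/3) = (6)·e^(-11/6) ≈ 0.9593.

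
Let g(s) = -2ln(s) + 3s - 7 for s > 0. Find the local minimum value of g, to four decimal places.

-4.1891

g'(s) = -2/s + 3 = 0 gives s = 2/3.
g''(s) = 2/s², which is positive for s > 0, so this is a local minimum.
g(2/3) = -2·ln(2/3) + 2 - 7 ≈ -4.1891.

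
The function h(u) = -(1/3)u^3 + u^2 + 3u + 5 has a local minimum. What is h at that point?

Critical points: h'(u) = -u^2 + 2u + 3 vanishes at u = -1, 3.
Second-derivative test with h''(u) = -2u + 2: h''(-1) = 4 > 0 ⇒ local minimum; h''(3) = -4 < 0 ⇒ local maximum.
The local minimum is h(-1) = 10/3.

10/3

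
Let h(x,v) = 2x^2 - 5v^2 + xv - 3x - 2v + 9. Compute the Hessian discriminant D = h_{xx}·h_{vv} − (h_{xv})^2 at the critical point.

∂h/∂x = 4x + v - 3 = 0 and ∂h/∂v = x - 10v - 2 = 0, so (x, v) = (32/41, -5/41).
The Hessian has h_{xx} = 4, h_{vv} = -10, h_{xv} = 1, giving D = -41 < 0, so the point is a saddle point.
D = (4)·(-10) − (1)^2 = -41.

-41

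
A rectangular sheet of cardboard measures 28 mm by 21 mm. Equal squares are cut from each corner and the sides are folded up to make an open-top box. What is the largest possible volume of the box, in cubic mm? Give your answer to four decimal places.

1040.0797

With cut size x, the volume is V(x) = x(28 − 2x)(21 − 2x) for 0 < x < 10.5.
V'(x) = 12x^2 − 196x + 588. Setting V'(x) = 0 gives x ≈ 3.9602 (the root in (0, 10.5)).
V''(x) = 24x − 196 is negative there, so this is the maximum; V ≈ 1040.0797.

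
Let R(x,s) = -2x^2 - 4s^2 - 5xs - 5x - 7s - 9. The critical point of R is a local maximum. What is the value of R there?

-40/7

∂R/∂x = -4x - 5s - 5 = 0 and ∂R/∂s = -5x - 8s - 7 = 0, so (x, s) = (-5/7, -3/7).
The Hessian has R_{xx} = -4, R_{ss} = -8, R_{xs} = -5, giving D = 7 > 0 with R_{xx} < 0, so the point is a local maximum.
R(-5/7, -3/7) = -40/7.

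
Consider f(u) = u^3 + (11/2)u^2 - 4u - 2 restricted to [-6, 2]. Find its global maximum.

38

The derivative is 3u^2 + 11u - 4, which vanishes at u = -4 and u = 1/3.
Candidates: f(-6) = 4, f(-4) = 38, f(1/3) = -145/54, f(2) = 20.
Hence the absolute maximum is 38 at u = -4.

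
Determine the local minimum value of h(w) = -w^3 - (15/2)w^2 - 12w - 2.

Critical points: h'(w) = -3w^2 - 15w - 12 vanishes at w = -4, -1.
h''(w) = -6w - 15. h''(-4) = 9 > 0 ⇒ local minimum; h''(-1) = -9 < 0 ⇒ local maximum.
Thus h has its local minimum at w = -4, with value -10.

-10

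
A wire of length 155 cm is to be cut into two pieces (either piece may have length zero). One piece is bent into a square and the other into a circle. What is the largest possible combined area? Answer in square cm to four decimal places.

Let x be the length used for the square. Square side x/4; circle radius (155−x)/(2π).
A(x) = (x/4)² + π·((155−x)/(2π))² = x²/16 + (155−x)²/(4π) for 0 ≤ x ≤ 155. A'(x) = x/8 − (155−x)/(2π) = 0 gives x = 4·155/(π+4) ≈ 86.8154.
A'' > 0, so the interior critical point is a minimum; the maximum is at an endpoint. A(0) = 1911.8488 and A(155) = 1501.5625, so the largest area is 1911.8488.

1911.8488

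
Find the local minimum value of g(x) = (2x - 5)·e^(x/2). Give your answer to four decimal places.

-5.1361

Differentiating with the product rule gives g'(x) = (x - 1/2)·e^(x/2). Since e^(x/2) > 0, the only critical point is x = 1/2.
g''(1/2) has the same sign as 1 > 0, so this is a local minimum.
g(1/2) = (-4)·e^(1/4) ≈ -5.1361.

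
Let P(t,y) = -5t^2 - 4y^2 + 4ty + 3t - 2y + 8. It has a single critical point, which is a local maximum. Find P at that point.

∂P/∂t = -10t + 4y + 3 = 0 and ∂P/∂y = 4t - 8y - 2 = 0, so (t, y) = (1/4, -1/8).
The Hessian has P_{tt} = -10, P_{yy} = -8, P_{ty} = 4, giving D = 64 > 0 with P_{tt} < 0, so the point is a local maximum.
P(1/4, -1/8) = 17/2.

17/2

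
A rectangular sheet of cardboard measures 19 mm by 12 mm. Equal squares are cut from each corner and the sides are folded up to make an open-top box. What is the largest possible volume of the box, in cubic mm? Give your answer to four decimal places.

245.3777

With cut size x, the volume is V(x) = x(19 − 2x)(12 − 2x) for 0 < x < 6.
V'(x) = 12x^2 − 124x + 228. Setting V'(x) = 0 gives x ≈ 2.3928 (the root in (0, 6)).
V''(x) = 24x − 124 is negative there, so this is the maximum; V ≈ 245.3777.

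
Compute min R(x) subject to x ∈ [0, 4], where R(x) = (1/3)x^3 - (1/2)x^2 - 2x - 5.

The derivative is x^2 - x - 2, whose only zero in [0, 4] is x = 2.
Compare values at every candidate in [0, 4]: R(0) = -5, R(2) = -25/3, R(4) = 1/3.
So the minimum is R(2) = -25/3.

-25/3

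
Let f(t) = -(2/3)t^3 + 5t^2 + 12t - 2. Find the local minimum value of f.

-25/3

f'(t) = -2t^2 + 10t + 12. Setting f'(t) = 0 gives t ∈ {-1, 6}.
Since f''(t) = -4t + 10, we get f''(-1) = 14 > 0 ⇒ local minimum; f''(6) = -14 < 0 ⇒ local maximum.
Thus f has its local minimum at t = -1, with value -25/3.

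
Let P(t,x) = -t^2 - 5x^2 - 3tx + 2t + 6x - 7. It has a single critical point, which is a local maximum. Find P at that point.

-57/11

∂P/∂t = -2t - 3x + 2 = 0 and ∂P/∂x = -3t - 10x + 6 = 0, so (t, x) = (2/11, 6/11).
The Hessian has P_{tt} = -2, P_{xx} = -10, P_{tx} = -3, giving D = 11 > 0 with P_{tt} < 0, so the point is a local maximum.
P(2/11, 6/11) = -57/11.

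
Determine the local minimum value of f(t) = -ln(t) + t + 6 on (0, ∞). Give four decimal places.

7.0000

f'(t) = -1/t + 1 = 0 gives t = 1.
f''(t) = 1/t², which is positive for t > 0, so this is a local minimum.
f(1) = -1·ln(1) + 1 + 6 ≈ 7.0000.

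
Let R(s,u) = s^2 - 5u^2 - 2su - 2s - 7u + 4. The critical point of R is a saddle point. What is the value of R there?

51/8

∂R/∂s = 2s - 2u - 2 = 0 and ∂R/∂u = -2s - 10u - 7 = 0, so (s, u) = (1/4, -3/4).
The Hessian has R_{ss} = 2, R_{uu} = -10, R_{su} = -2, giving D = -24 < 0, so the point is a saddle point.
R(1/4, -3/4) = 51/8.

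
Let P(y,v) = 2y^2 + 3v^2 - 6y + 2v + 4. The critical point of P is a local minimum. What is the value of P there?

-5/6

∂P/∂y = 4y - 6 = 0 and ∂P/∂v = 6v + 2 = 0, so (y, v) = (3/2, -1/3).
The Hessian has P_{yy} = 4, P_{vv} = 6, P_{yv} = 0, giving D = 24 > 0 with P_{yy} > 0, so the point is a local minimum.
P(3/2, -1/3) = -5/6.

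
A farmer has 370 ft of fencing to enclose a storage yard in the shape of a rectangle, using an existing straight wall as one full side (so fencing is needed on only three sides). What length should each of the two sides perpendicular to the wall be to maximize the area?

185/2

Let the sides perpendicular to the wall have length x and the parallel side y, so 2x + y = 370 and the area is A = xy = x(370 − 2x).
A'(x) = 370 − 4x = 0 gives x = 185/2, and A''(x) = −4 < 0 confirms a maximum.
Then y = 370 − 2·185/2 = 185 and A = 34225/2.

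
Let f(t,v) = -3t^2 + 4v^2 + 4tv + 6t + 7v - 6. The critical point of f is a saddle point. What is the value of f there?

-555/64

∂f/∂t = -6t + 4v + 6 = 0 and ∂f/∂v = 4t + 8v + 7 = 0, so (t, v) = (5/16, -33/32).
The Hessian has f_{tt} = -6, f_{vv} = 8, f_{tv} = 4, giving D = -64 < 0, so the point is a saddle point.
f(5/16, -33/32) = -555/64.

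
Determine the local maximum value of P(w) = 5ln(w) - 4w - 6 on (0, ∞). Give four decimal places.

-9.8843

P'(w) = 5/w − 4 = 0 gives w = 5/4.
P''(w) = -5/w², which is negative for w > 0, so this is a local maximum.
P(5/4) = 5·ln(5/4) - 5 - 6 ≈ -9.8843.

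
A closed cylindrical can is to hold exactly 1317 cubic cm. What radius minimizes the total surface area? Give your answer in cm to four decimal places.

5.9402

With radius r and height h, πr²h = 1317 so h = 1317/(πr²), and S(r) = 2πr² + 2πrh = 2πr² + 2·1317/r.
S'(r) = 4πr − 2·1317/r² = 0 ⇒ r³ = 1317/(2π), so r ≈ 5.9402 and h = 2r ≈ 11.8804.
S''(r) = 4π + 4·1317/r³ > 0, so this is the minimum; S ≈ 665.1277.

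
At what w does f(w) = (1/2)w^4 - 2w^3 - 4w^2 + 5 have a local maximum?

0

f'(w) = 2w^3 - 6w^2 - 8w = 0 at w = -1, 0, 4.
f''(w) = 6w^2 - 12w - 8. f''(-1) = 10 > 0 ⇒ local minimum; f''(0) = -8 < 0 ⇒ local maximum; f''(4) = 40 > 0 ⇒ local minimum.
The local maximum is f(0) = 5.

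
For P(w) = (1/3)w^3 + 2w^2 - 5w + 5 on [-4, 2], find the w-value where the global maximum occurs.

-4

P'(w) = w^2 + 4w - 5, whose only zero in [-4, 2] is w = 1.
Compare values at every candidate in [-4, 2]: P(-4) = 107/3, P(1) = 7/3, P(2) = 17/3.
So the maximum is P(-4) = 107/3.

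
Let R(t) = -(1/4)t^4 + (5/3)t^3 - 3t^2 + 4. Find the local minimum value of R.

R'(t) = -t^3 + 5t^2 - 6t. Setting R'(t) = 0 gives t ∈ {0, 2, 3}.
Since R''(t) = -3t^2 + 10t - 6, we get R''(0) = -6 < 0 ⇒ local maximum; R''(2) = 2 > 0 ⇒ local minimum; R''(3) = -3 < 0 ⇒ local maximum.
The local minimum is R(2) = 4/3.

4/3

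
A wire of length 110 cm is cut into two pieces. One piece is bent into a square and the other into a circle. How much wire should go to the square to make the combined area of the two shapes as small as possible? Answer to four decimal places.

Let x be the length used for the square. Square side x/4; circle radius (110−x)/(2π).
A(x) = (x/4)² + π·((110−x)/(2π))² = x²/16 + (110−x)²/(4π) for 0 ≤ x ≤ 110. A'(x) = x/8 − (110−x)/(2π) = 0 gives x = 4·110/(π+4) ≈ 61.6109.
A'' = 1/8 + 1/(2π) > 0, so this gives the minimum combined area; x ≈ 61.6109 cm to the square.

61.6109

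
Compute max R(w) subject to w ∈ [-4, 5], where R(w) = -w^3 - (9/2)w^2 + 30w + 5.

39

Differentiating, R'(w) = -3w^2 - 9w + 30; whose only zero in [-4, 5] is w = 2.
Evaluating at the critical points and endpoints: R(-4) = -123,  R(2) = 39,  R(5) = -165/2.
Hence the absolute maximum is 39 at w = 2.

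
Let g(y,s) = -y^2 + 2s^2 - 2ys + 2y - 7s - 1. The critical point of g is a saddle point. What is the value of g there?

∂g/∂y = -2y - 2s + 2 = 0 and ∂g/∂s = -2y + 4s - 7 = 0, so (y, s) = (-1/2, 3/2).
The Hessian has g_{yy} = -2, g_{ss} = 4, g_{ys} = -2, giving D = -12 < 0, so the point is a saddle point.
g(-1/2, 3/2) = -27/4.

-27/4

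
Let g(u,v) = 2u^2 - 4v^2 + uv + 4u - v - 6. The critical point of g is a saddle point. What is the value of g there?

-256/33

∂g/∂u = 4u + v + 4 = 0 and ∂g/∂v = u - 8v - 1 = 0, so (u, v) = (-31/33, -8/33).
The Hessian has g_{uu} = 4, g_{vv} = -8, g_{uv} = 1, giving D = -33 < 0, so the point is a saddle point.
g(-31/33, -8/33) = -256/33.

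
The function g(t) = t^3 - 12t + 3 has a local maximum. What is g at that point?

g'(t) = 3t^2 - 12. Setting g'(t) = 0 gives t ∈ {-2, 2}.
Second-derivative test with g''(t) = 6t: g''(-2) = -12 < 0 ⇒ local maximum; g''(2) = 12 > 0 ⇒ local minimum.
The local maximum is g(-2) = 19.

19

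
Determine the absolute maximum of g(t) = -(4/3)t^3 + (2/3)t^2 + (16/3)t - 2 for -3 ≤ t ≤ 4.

24

The derivative is -4t^2 + (4/3)t + 16/3, which vanishes at t = -1 and t = 4/3.
Evaluating at the critical points and endpoints: g(-3) = 24; g(-1) = -16/3; g(4/3) = 254/81; g(4) = -166/3.
Hence the absolute maximum is 24 at t = -3.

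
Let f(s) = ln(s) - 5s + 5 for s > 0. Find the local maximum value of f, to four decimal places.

2.3906

f'(s) = 1/s − 5 = 0 gives s = 1/5.
f''(s) = -1/s², which is negative for s > 0, so this is a local maximum.
f(1/5) = 1·ln(1/5) - 1 + 5 ≈ 2.3906.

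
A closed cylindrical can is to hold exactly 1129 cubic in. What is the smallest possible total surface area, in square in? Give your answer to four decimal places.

600.2201

With radius r and height h, πr²h = 1129 so h = 1129/(πr²), and S(r) = 2πr² + 2πrh = 2πr² + 2·1129/r.
S'(r) = 4πr − 2·1129/r² = 0 ⇒ r³ = 1129/(2π), so r ≈ 5.6429 and h = 2r ≈ 11.2859.
S''(r) = 4π + 4·1129/r³ > 0, so this is the minimum; S ≈ 600.2201.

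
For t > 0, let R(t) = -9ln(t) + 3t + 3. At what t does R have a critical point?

3

R'(t) = -9/t + 3 = 0 gives t = 3.
R''(t) = 9/t², which is positive for t > 0, so this is a local minimum.
R(3) = -9·ln(3) + 9 + 3 ≈ 2.1125.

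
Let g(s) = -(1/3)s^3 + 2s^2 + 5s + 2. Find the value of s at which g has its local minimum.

g'(s) = -s^2 + 4s + 5 = 0 at s = -1, 5.
Second-derivative test with g''(s) = -2s + 4: g''(-1) = 6 > 0 ⇒ local minimum; g''(5) = -6 < 0 ⇒ local maximum.
The local minimum is g(-1) = -2/3.

-1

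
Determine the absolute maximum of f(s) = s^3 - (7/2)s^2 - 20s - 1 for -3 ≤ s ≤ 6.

971/54

The derivative is 3s^2 - 7s - 20, which vanishes at s = -5/3 and s = 4.
Evaluating at the critical points and endpoints: f(-3) = 1/2,  f(-5/3) = 971/54,  f(4) = -73,  f(6) = -31.
So the maximum is f(-5/3) = 971/54.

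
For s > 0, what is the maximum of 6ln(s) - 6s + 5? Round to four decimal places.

g'(s) = 6/s − 6 = 0 gives s = 1.
g''(s) = -6/s², which is negative for s > 0, so this is a local maximum.
g(1) = 6·ln(1) - 6 + 5 ≈ -1.0000.

-1.0000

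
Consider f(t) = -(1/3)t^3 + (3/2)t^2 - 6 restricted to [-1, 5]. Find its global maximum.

Differentiating, f'(t) = -t^2 + 3t; which vanishes at t = 0 and t = 3.
Candidates: f(-1) = -25/6, f(0) = -6, f(3) = -3/2, f(5) = -61/6.
So the maximum is f(3) = -3/2.

-3/2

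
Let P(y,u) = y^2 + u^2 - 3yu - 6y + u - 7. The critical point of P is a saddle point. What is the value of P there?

∂P/∂y = 2y - 3u - 6 = 0 and ∂P/∂u = -3y + 2u + 1 = 0, so (y, u) = (-9/5, -16/5).
The Hessian has P_{yy} = 2, P_{uu} = 2, P_{yu} = -3, giving D = -5 < 0, so the point is a saddle point.
P(-9/5, -16/5) = -16/5.

-16/5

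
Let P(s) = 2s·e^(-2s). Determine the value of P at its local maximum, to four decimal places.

0.3679

By the product rule, P'(s) = (-4s + 2)·e^(-2s). Since e^(-2s) > 0, the only critical point is s = 1/2.
P''(1/2) has the same sign as -4 < 0, so this is a local maximum.
P(1/2) = (1)·e^(-1) ≈ 0.3679.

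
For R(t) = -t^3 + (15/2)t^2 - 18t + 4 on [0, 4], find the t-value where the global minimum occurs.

4

R'(t) = -3t^2 + 15t - 18, which vanishes at t = 2 and t = 3.
Candidates: R(0) = 4, R(2) = -10, R(3) = -19/2, R(4) = -12.
So the minimum is R(4) = -12.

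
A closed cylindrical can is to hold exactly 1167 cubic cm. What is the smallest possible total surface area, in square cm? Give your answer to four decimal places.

With radius r and height h, πr²h = 1167 so h = 1167/(πr²), and S(r) = 2πr² + 2πrh = 2πr² + 2·1167/r.
S'(r) = 4πr − 2·1167/r² = 0 ⇒ r³ = 1167/(2π), so r ≈ 5.7055 and h = 2r ≈ 11.4111.
S''(r) = 4π + 4·1167/r³ > 0, so this is the minimum; S ≈ 613.6138.

613.6138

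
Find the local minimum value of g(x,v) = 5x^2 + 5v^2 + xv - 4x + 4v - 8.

∂g/∂x = 10x + v - 4 = 0 and ∂g/∂v = x + 10v + 4 = 0, so (x, v) = (4/9, -4/9).
The Hessian has g_{xx} = 10, g_{vv} = 10, g_{xv} = 1, giving D = 99 > 0 with g_{xx} > 0, so the point is a local minimum.
g(4/9, -4/9) = -88/9.

-88/9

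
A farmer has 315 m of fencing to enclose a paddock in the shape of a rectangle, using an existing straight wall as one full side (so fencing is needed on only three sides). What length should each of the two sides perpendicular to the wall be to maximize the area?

Let the sides perpendicular to the wall have length x and the parallel side y, so 2x + y = 315 and the area is A = xy = x(315 − 2x).
A'(x) = 315 − 4x = 0 gives x = 315/4, and A''(x) = −4 < 0 confirms a maximum.
Then y = 315 − 2·315/4 = 315/2 and A = 99225/8.

315/4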